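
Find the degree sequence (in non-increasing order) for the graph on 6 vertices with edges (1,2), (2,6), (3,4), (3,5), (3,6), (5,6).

Step 1: Count edges incident to each vertex:
  deg(1) = 1 (neighbors: 2)
  deg(2) = 2 (neighbors: 1, 6)
  deg(3) = 3 (neighbors: 4, 5, 6)
  deg(4) = 1 (neighbors: 3)
  deg(5) = 2 (neighbors: 3, 6)
  deg(6) = 3 (neighbors: 2, 3, 5)

Step 2: Sort degrees in non-increasing order:
  Degrees: [1, 2, 3, 1, 2, 3] -> sorted: [3, 3, 2, 2, 1, 1]

Degree sequence: [3, 3, 2, 2, 1, 1]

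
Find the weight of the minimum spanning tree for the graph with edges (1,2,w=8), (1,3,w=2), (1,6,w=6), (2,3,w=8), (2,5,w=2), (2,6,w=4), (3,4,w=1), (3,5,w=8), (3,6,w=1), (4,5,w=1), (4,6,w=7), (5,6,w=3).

Apply Kruskal's algorithm (sort edges by weight, add if no cycle):

Sorted edges by weight:
  (3,4) w=1
  (3,6) w=1
  (4,5) w=1
  (1,3) w=2
  (2,5) w=2
  (5,6) w=3
  (2,6) w=4
  (1,6) w=6
  (4,6) w=7
  (1,2) w=8
  (2,3) w=8
  (3,5) w=8

Add edge (3,4) w=1 -- no cycle. Running total: 1
Add edge (3,6) w=1 -- no cycle. Running total: 2
Add edge (4,5) w=1 -- no cycle. Running total: 3
Add edge (1,3) w=2 -- no cycle. Running total: 5
Add edge (2,5) w=2 -- no cycle. Running total: 7

MST edges: (3,4,w=1), (3,6,w=1), (4,5,w=1), (1,3,w=2), (2,5,w=2)
Total MST weight: 1 + 1 + 1 + 2 + 2 = 7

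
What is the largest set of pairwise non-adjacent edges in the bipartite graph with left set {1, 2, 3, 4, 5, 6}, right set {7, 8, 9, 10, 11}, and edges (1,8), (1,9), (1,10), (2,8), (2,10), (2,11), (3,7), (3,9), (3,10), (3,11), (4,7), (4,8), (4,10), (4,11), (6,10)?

Step 1: List the neighbors of each left vertex:
  1: 8, 9, 10
  2: 8, 10, 11
  3: 7, 9, 10, 11
  4: 7, 8, 10, 11
  5: (none)
  6: 10

Step 2: Greedily match left vertices, then look for augmenting paths:
  Match 1 -- 9
  Match 2 -- 8
  Match 3 -- 7
  Match 4 -- 11
  Match 6 -- 10
  No augmenting path remains.

Step 3: Verify this is maximum:
  Matching size 5 = min(|L|, |R|) = min(6, 5), which is an upper bound, so this matching is maximum.

Maximum matching: {(1,9), (2,8), (3,7), (4,11), (6,10)}
Size: 5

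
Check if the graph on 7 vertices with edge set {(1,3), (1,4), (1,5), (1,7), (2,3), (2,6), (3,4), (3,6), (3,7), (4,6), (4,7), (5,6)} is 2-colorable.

Step 1: Attempt 2-coloring using BFS:
  Start at vertex 1, assign color 0
  Color vertex 3 with color 1 (neighbor of 1)
  Color vertex 4 with color 1 (neighbor of 1)
  Color vertex 5 with color 1 (neighbor of 1)
  Color vertex 7 with color 1 (neighbor of 1)
  Color vertex 2 with color 0 (neighbor of 3)

Step 2: Conflict found! Vertices 3 and 4 are adjacent but have the same color.
This means the graph contains an odd cycle.

The graph is NOT bipartite.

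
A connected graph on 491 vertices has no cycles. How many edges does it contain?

A tree on n vertices always has exactly n - 1 edges.
For n = 491: edges = 491 - 1 = 490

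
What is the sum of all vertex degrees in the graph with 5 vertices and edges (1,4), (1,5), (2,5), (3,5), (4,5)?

Step 1: Count edges incident to each vertex:
  deg(1) = 2 (neighbors: 4, 5)
  deg(2) = 1 (neighbors: 5)
  deg(3) = 1 (neighbors: 5)
  deg(4) = 2 (neighbors: 1, 5)
  deg(5) = 4 (neighbors: 1, 2, 3, 4)

Step 2: Sum all degrees:
  2 + 1 + 1 + 2 + 4 = 10

Verification: sum of degrees = 2 * |E| = 2 * 5 = 10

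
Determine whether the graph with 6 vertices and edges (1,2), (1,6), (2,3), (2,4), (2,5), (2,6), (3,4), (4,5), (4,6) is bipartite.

Step 1: Attempt 2-coloring using BFS:
  Start at vertex 1, assign color 0
  Color vertex 2 with color 1 (neighbor of 1)
  Color vertex 6 with color 1 (neighbor of 1)
  Color vertex 3 with color 0 (neighbor of 2)
  Color vertex 4 with color 0 (neighbor of 2)
  Color vertex 5 with color 0 (neighbor of 2)

Step 2: Conflict found! Vertices 2 and 6 are adjacent but have the same color.
This means the graph contains an odd cycle.

The graph is NOT bipartite.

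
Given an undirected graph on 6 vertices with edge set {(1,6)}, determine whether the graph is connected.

Step 1: Build adjacency list from edges:
  1: 6
  2: (none)
  3: (none)
  4: (none)
  5: (none)
  6: 1

Step 2: Run BFS/DFS from vertex 1:
  Visited: {1, 6}
  Reached 2 of 6 vertices

Step 3: Only 2 of 6 vertices reached. Graph is disconnected.
Connected components: {1, 6}, {2}, {3}, {4}, {5}
Answer: No, the graph is not connected (5 components).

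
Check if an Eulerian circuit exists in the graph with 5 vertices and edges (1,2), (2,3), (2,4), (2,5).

Step 1: Find the degree of each vertex:
  deg(1) = 1
  deg(2) = 4
  deg(3) = 1
  deg(4) = 1
  deg(5) = 1

Step 2: Count vertices with odd degree:
  Odd-degree vertices: 1, 3, 4, 5 (4 total)

Step 3: Apply Euler's theorem:
  - Eulerian circuit exists iff graph is connected and all vertices have even degree
  - Eulerian path exists iff graph is connected and has 0 or 2 odd-degree vertices

Graph has 4 odd-degree vertices (need 0 or 2).
Neither Eulerian path nor Eulerian circuit exists.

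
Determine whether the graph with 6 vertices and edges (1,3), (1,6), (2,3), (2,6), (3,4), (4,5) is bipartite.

Step 1: Attempt 2-coloring using BFS:
  Start at vertex 1, assign color 0
  Color vertex 3 with color 1 (neighbor of 1)
  Color vertex 6 with color 1 (neighbor of 1)
  Color vertex 2 with color 0 (neighbor of 3)
  Color vertex 4 with color 0 (neighbor of 3)
  Color vertex 5 with color 1 (neighbor of 4)

Step 2: 2-coloring succeeded. No conflicts found.
  Set A (color 0): {1, 2, 4}
  Set B (color 1): {3, 5, 6}

The graph is bipartite with partition {1, 2, 4}, {3, 5, 6}.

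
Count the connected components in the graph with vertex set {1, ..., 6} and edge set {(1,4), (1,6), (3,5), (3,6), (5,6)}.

Step 1: Build adjacency list from edges:
  1: 4, 6
  2: (none)
  3: 5, 6
  4: 1
  5: 3, 6
  6: 1, 3, 5

Step 2: Run BFS/DFS from vertex 1:
  Visited: {1, 4, 6, 3, 5}
  Reached 5 of 6 vertices

Step 3: Only 5 of 6 vertices reached. Graph is disconnected.
Connected components: {1, 3, 4, 5, 6}, {2}
Number of connected components: 2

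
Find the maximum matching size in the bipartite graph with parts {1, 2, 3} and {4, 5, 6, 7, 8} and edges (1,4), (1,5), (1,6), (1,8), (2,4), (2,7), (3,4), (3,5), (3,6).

Step 1: List the neighbors of each left vertex:
  1: 4, 5, 6, 8
  2: 4, 7
  3: 4, 5, 6

Step 2: Greedily match left vertices, then look for augmenting paths:
  Match 1 -- 4
  Match 2 -- 7
  Match 3 -- 5
  No augmenting path remains.

Step 3: Verify this is maximum:
  Matching size 3 = min(|L|, |R|) = min(3, 5), which is an upper bound, so this matching is maximum.

Maximum matching: {(1,4), (2,7), (3,5)}
Size: 3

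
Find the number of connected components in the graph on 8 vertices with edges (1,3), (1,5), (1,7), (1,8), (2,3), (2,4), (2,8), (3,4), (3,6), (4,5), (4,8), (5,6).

Step 1: Build adjacency list from edges:
  1: 3, 5, 7, 8
  2: 3, 4, 8
  3: 1, 2, 4, 6
  4: 2, 3, 5, 8
  5: 1, 4, 6
  6: 3, 5
  7: 1
  8: 1, 2, 4

Step 2: Run BFS/DFS from vertex 1:
  Visited: {1, 3, 5, 7, 8, 2, 4, 6}
  Reached 8 of 8 vertices

Step 3: All 8 vertices reached from vertex 1, so the graph is connected.
Number of connected components: 1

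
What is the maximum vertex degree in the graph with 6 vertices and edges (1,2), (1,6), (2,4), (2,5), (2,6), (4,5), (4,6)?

Step 1: Count edges incident to each vertex:
  deg(1) = 2 (neighbors: 2, 6)
  deg(2) = 4 (neighbors: 1, 4, 5, 6)
  deg(3) = 0 (neighbors: none)
  deg(4) = 3 (neighbors: 2, 5, 6)
  deg(5) = 2 (neighbors: 2, 4)
  deg(6) = 3 (neighbors: 1, 2, 4)

Step 2: Find maximum:
  max(2, 4, 0, 3, 2, 3) = 4 (vertex 2)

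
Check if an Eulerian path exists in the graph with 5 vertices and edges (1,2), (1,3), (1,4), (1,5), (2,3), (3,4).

Step 1: Find the degree of each vertex:
  deg(1) = 4
  deg(2) = 2
  deg(3) = 3
  deg(4) = 2
  deg(5) = 1

Step 2: Count vertices with odd degree:
  Odd-degree vertices: 3, 5 (2 total)

Step 3: Apply Euler's theorem:
  - Eulerian circuit exists iff graph is connected and all vertices have even degree
  - Eulerian path exists iff graph is connected and has 0 or 2 odd-degree vertices

Graph is connected with exactly 2 odd-degree vertices (3, 5).
Eulerian path exists (starting and ending at the odd-degree vertices), but no Eulerian circuit.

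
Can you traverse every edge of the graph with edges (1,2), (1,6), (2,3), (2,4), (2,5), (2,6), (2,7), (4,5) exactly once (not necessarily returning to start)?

Step 1: Find the degree of each vertex:
  deg(1) = 2
  deg(2) = 6
  deg(3) = 1
  deg(4) = 2
  deg(5) = 2
  deg(6) = 2
  deg(7) = 1

Step 2: Count vertices with odd degree:
  Odd-degree vertices: 3, 7 (2 total)

Step 3: Apply Euler's theorem:
  - Eulerian circuit exists iff graph is connected and all vertices have even degree
  - Eulerian path exists iff graph is connected and has 0 or 2 odd-degree vertices

Graph is connected with exactly 2 odd-degree vertices (3, 7).
Eulerian path exists (starting and ending at the odd-degree vertices), but no Eulerian circuit.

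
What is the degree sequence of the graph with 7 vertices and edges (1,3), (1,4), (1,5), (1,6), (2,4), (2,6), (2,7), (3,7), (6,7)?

Step 1: Count edges incident to each vertex:
  deg(1) = 4 (neighbors: 3, 4, 5, 6)
  deg(2) = 3 (neighbors: 4, 6, 7)
  deg(3) = 2 (neighbors: 1, 7)
  deg(4) = 2 (neighbors: 1, 2)
  deg(5) = 1 (neighbors: 1)
  deg(6) = 3 (neighbors: 1, 2, 7)
  deg(7) = 3 (neighbors: 2, 3, 6)

Step 2: Sort degrees in non-increasing order:
  Degrees: [4, 3, 2, 2, 1, 3, 3] -> sorted: [4, 3, 3, 3, 2, 2, 1]

Degree sequence: [4, 3, 3, 3, 2, 2, 1]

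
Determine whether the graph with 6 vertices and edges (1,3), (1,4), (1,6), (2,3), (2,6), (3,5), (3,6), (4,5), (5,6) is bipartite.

Step 1: Attempt 2-coloring using BFS:
  Start at vertex 1, assign color 0
  Color vertex 3 with color 1 (neighbor of 1)
  Color vertex 4 with color 1 (neighbor of 1)
  Color vertex 6 with color 1 (neighbor of 1)
  Color vertex 2 with color 0 (neighbor of 3)
  Color vertex 5 with color 0 (neighbor of 3)

Step 2: Conflict found! Vertices 3 and 6 are adjacent but have the same color.
This means the graph contains an odd cycle.

The graph is NOT bipartite.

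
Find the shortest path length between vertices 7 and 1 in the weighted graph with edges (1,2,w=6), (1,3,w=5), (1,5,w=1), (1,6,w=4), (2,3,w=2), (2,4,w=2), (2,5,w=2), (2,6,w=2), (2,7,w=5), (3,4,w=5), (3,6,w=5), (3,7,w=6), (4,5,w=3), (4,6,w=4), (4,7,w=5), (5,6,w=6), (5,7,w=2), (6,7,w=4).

Step 1: Build adjacency list with weights:
  1: 2(w=6), 3(w=5), 5(w=1), 6(w=4)
  2: 1(w=6), 3(w=2), 4(w=2), 5(w=2), 6(w=2), 7(w=5)
  3: 1(w=5), 2(w=2), 4(w=5), 6(w=5), 7(w=6)
  4: 2(w=2), 3(w=5), 5(w=3), 6(w=4), 7(w=5)
  5: 1(w=1), 2(w=2), 4(w=3), 6(w=6), 7(w=2)
  6: 1(w=4), 2(w=2), 3(w=5), 4(w=4), 5(w=6), 7(w=4)
  7: 2(w=5), 3(w=6), 4(w=5), 5(w=2), 6(w=4)

Step 2: Apply Dijkstra's algorithm from vertex 7:
  Visit vertex 7 (distance=0)
    Update dist[2] = 5
    Update dist[3] = 6
    Update dist[4] = 5
    Update dist[5] = 2
    Update dist[6] = 4
  Visit vertex 5 (distance=2)
    Update dist[1] = 3
    Update dist[2] = 4
  Visit vertex 1 (distance=3)

Step 3: Shortest path: 7 -> 5 -> 1
Total weight: 2 + 1 = 3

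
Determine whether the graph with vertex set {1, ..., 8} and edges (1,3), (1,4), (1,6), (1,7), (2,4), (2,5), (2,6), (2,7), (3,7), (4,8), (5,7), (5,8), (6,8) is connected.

Step 1: Build adjacency list from edges:
  1: 3, 4, 6, 7
  2: 4, 5, 6, 7
  3: 1, 7
  4: 1, 2, 8
  5: 2, 7, 8
  6: 1, 2, 8
  7: 1, 2, 3, 5
  8: 4, 5, 6

Step 2: Run BFS/DFS from vertex 1:
  Visited: {1, 3, 4, 6, 7, 2, 8, 5}
  Reached 8 of 8 vertices

Step 3: All 8 vertices reached from vertex 1, so the graph is connected.
Answer: Yes, the graph is connected.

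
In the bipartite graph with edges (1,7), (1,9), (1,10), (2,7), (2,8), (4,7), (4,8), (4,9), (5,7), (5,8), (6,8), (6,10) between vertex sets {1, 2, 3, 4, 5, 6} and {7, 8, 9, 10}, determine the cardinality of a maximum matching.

Step 1: List the neighbors of each left vertex:
  1: 7, 9, 10
  2: 7, 8
  3: (none)
  4: 7, 8, 9
  5: 7, 8
  6: 8, 10

Step 2: Greedily match left vertices, then look for augmenting paths:
  Match 1 -- 7
  Match 2 -- 8
  Match 4 -- 9
  Match 6 -- 10
  No augmenting path remains.

Step 3: Verify this is maximum:
  Matching size 4 = min(|L|, |R|) = min(6, 4), which is an upper bound, so this matching is maximum.

Maximum matching: {(1,7), (2,8), (4,9), (6,10)}
Size: 4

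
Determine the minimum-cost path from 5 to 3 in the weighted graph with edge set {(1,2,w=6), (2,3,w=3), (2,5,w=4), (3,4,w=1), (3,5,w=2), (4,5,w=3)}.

Step 1: Build adjacency list with weights:
  1: 2(w=6)
  2: 1(w=6), 3(w=3), 5(w=4)
  3: 2(w=3), 4(w=1), 5(w=2)
  4: 3(w=1), 5(w=3)
  5: 2(w=4), 3(w=2), 4(w=3)

Step 2: Apply Dijkstra's algorithm from vertex 5:
  Visit vertex 5 (distance=0)
    Update dist[2] = 4
    Update dist[3] = 2
    Update dist[4] = 3
  Visit vertex 3 (distance=2)

Step 3: Shortest path: 5 -> 3
Total weight: 2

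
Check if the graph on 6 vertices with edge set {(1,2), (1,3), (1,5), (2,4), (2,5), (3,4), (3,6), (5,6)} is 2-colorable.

Step 1: Attempt 2-coloring using BFS:
  Start at vertex 1, assign color 0
  Color vertex 2 with color 1 (neighbor of 1)
  Color vertex 3 with color 1 (neighbor of 1)
  Color vertex 5 with color 1 (neighbor of 1)
  Color vertex 4 with color 0 (neighbor of 2)

Step 2: Conflict found! Vertices 2 and 5 are adjacent but have the same color.
This means the graph contains an odd cycle.

The graph is NOT bipartite.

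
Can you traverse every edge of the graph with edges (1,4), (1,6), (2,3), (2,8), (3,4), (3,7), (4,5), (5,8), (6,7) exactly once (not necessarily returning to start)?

Step 1: Find the degree of each vertex:
  deg(1) = 2
  deg(2) = 2
  deg(3) = 3
  deg(4) = 3
  deg(5) = 2
  deg(6) = 2
  deg(7) = 2
  deg(8) = 2

Step 2: Count vertices with odd degree:
  Odd-degree vertices: 3, 4 (2 total)

Step 3: Apply Euler's theorem:
  - Eulerian circuit exists iff graph is connected and all vertices have even degree
  - Eulerian path exists iff graph is connected and has 0 or 2 odd-degree vertices

Graph is connected with exactly 2 odd-degree vertices (3, 4).
Eulerian path exists (starting and ending at the odd-degree vertices), but no Eulerian circuit.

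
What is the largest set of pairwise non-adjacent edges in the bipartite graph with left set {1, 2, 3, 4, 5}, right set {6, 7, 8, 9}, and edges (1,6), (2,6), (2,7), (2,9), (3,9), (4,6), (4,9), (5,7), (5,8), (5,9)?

Step 1: List the neighbors of each left vertex:
  1: 6
  2: 6, 7, 9
  3: 9
  4: 6, 9
  5: 7, 8, 9

Step 2: Greedily match left vertices, then look for augmenting paths:
  Match 1 -- 6
  Match 2 -- 7
  Match 3 -- 9
  Match 5 -- 8
  No augmenting path remains.

Step 3: Verify this is maximum:
  Matching size 4 = min(|L|, |R|) = min(5, 4), which is an upper bound, so this matching is maximum.

Maximum matching: {(1,6), (2,7), (3,9), (5,8)}
Size: 4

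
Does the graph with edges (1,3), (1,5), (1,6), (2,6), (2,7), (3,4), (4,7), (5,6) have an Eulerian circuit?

Step 1: Find the degree of each vertex:
  deg(1) = 3
  deg(2) = 2
  deg(3) = 2
  deg(4) = 2
  deg(5) = 2
  deg(6) = 3
  deg(7) = 2

Step 2: Count vertices with odd degree:
  Odd-degree vertices: 1, 6 (2 total)

Step 3: Apply Euler's theorem:
  - Eulerian circuit exists iff graph is connected and all vertices have even degree
  - Eulerian path exists iff graph is connected and has 0 or 2 odd-degree vertices

Graph is connected with exactly 2 odd-degree vertices (1, 6).
Eulerian path exists (starting and ending at the odd-degree vertices), but no Eulerian circuit.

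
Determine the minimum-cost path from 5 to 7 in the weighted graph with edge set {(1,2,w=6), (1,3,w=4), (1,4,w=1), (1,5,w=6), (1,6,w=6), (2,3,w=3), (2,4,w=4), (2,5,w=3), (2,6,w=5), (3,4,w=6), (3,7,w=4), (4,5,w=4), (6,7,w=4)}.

Step 1: Build adjacency list with weights:
  1: 2(w=6), 3(w=4), 4(w=1), 5(w=6), 6(w=6)
  2: 1(w=6), 3(w=3), 4(w=4), 5(w=3), 6(w=5)
  3: 1(w=4), 2(w=3), 4(w=6), 7(w=4)
  4: 1(w=1), 2(w=4), 3(w=6), 5(w=4)
  5: 1(w=6), 2(w=3), 4(w=4)
  6: 1(w=6), 2(w=5), 7(w=4)
  7: 3(w=4), 6(w=4)

Step 2: Apply Dijkstra's algorithm from vertex 5:
  Visit vertex 5 (distance=0)
    Update dist[1] = 6
    Update dist[2] = 3
    Update dist[4] = 4
  Visit vertex 2 (distance=3)
    Update dist[3] = 6
    Update dist[6] = 8
  Visit vertex 4 (distance=4)
    Update dist[1] = 5
  Visit vertex 1 (distance=5)
  Visit vertex 3 (distance=6)
    Update dist[7] = 10
  Visit vertex 6 (distance=8)
  Visit vertex 7 (distance=10)

Step 3: Shortest path: 5 -> 2 -> 3 -> 7
Total weight: 3 + 3 + 4 = 10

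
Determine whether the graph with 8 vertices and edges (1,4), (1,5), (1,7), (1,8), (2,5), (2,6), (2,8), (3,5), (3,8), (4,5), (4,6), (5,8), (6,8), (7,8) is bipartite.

Step 1: Attempt 2-coloring using BFS:
  Start at vertex 1, assign color 0
  Color vertex 4 with color 1 (neighbor of 1)
  Color vertex 5 with color 1 (neighbor of 1)
  Color vertex 7 with color 1 (neighbor of 1)
  Color vertex 8 with color 1 (neighbor of 1)

Step 2: Conflict found! Vertices 4 and 5 are adjacent but have the same color.
This means the graph contains an odd cycle.

The graph is NOT bipartite.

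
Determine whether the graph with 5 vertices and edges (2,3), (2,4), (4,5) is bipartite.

Step 1: Attempt 2-coloring using BFS:
  Start at vertex 1, assign color 0
  Start new component at vertex 2, assign color 0
  Color vertex 3 with color 1 (neighbor of 2)
  Color vertex 4 with color 1 (neighbor of 2)
  Color vertex 5 with color 0 (neighbor of 4)

Step 2: 2-coloring succeeded. No conflicts found.
  Set A (color 0): {1, 2, 5}
  Set B (color 1): {3, 4}

The graph is bipartite with partition {1, 2, 5}, {3, 4}.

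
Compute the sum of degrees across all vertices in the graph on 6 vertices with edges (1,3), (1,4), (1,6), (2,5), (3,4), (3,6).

Step 1: Count edges incident to each vertex:
  deg(1) = 3 (neighbors: 3, 4, 6)
  deg(2) = 1 (neighbors: 5)
  deg(3) = 3 (neighbors: 1, 4, 6)
  deg(4) = 2 (neighbors: 1, 3)
  deg(5) = 1 (neighbors: 2)
  deg(6) = 2 (neighbors: 1, 3)

Step 2: Sum all degrees:
  3 + 1 + 3 + 2 + 1 + 2 = 12

Verification: sum of degrees = 2 * |E| = 2 * 6 = 12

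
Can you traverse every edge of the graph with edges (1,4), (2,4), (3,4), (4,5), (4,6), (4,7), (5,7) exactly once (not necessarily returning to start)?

Step 1: Find the degree of each vertex:
  deg(1) = 1
  deg(2) = 1
  deg(3) = 1
  deg(4) = 6
  deg(5) = 2
  deg(6) = 1
  deg(7) = 2

Step 2: Count vertices with odd degree:
  Odd-degree vertices: 1, 2, 3, 6 (4 total)

Step 3: Apply Euler's theorem:
  - Eulerian circuit exists iff graph is connected and all vertices have even degree
  - Eulerian path exists iff graph is connected and has 0 or 2 odd-degree vertices

Graph has 4 odd-degree vertices (need 0 or 2).
Neither Eulerian path nor Eulerian circuit exists.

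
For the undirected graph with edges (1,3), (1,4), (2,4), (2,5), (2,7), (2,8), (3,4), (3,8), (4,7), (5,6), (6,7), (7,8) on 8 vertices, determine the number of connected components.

Step 1: Build adjacency list from edges:
  1: 3, 4
  2: 4, 5, 7, 8
  3: 1, 4, 8
  4: 1, 2, 3, 7
  5: 2, 6
  6: 5, 7
  7: 2, 4, 6, 8
  8: 2, 3, 7

Step 2: Run BFS/DFS from vertex 1:
  Visited: {1, 3, 4, 8, 2, 7, 5, 6}
  Reached 8 of 8 vertices

Step 3: All 8 vertices reached from vertex 1, so the graph is connected.
Number of connected components: 1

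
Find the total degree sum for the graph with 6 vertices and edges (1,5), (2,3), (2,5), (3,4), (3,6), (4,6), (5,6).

Step 1: Count edges incident to each vertex:
  deg(1) = 1 (neighbors: 5)
  deg(2) = 2 (neighbors: 3, 5)
  deg(3) = 3 (neighbors: 2, 4, 6)
  deg(4) = 2 (neighbors: 3, 6)
  deg(5) = 3 (neighbors: 1, 2, 6)
  deg(6) = 3 (neighbors: 3, 4, 5)

Step 2: Sum all degrees:
  1 + 2 + 3 + 2 + 3 + 3 = 14

Verification: sum of degrees = 2 * |E| = 2 * 7 = 14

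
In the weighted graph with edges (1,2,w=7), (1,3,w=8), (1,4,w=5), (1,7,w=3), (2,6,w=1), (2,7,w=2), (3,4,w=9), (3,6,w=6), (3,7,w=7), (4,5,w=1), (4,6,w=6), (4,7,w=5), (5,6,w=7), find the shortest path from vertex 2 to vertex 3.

Step 1: Build adjacency list with weights:
  1: 2(w=7), 3(w=8), 4(w=5), 7(w=3)
  2: 1(w=7), 6(w=1), 7(w=2)
  3: 1(w=8), 4(w=9), 6(w=6), 7(w=7)
  4: 1(w=5), 3(w=9), 5(w=1), 6(w=6), 7(w=5)
  5: 4(w=1), 6(w=7)
  6: 2(w=1), 3(w=6), 4(w=6), 5(w=7)
  7: 1(w=3), 2(w=2), 3(w=7), 4(w=5)

Step 2: Apply Dijkstra's algorithm from vertex 2:
  Visit vertex 2 (distance=0)
    Update dist[1] = 7
    Update dist[6] = 1
    Update dist[7] = 2
  Visit vertex 6 (distance=1)
    Update dist[3] = 7
    Update dist[4] = 7
    Update dist[5] = 8
  Visit vertex 7 (distance=2)
    Update dist[1] = 5
  Visit vertex 1 (distance=5)
  Visit vertex 3 (distance=7)

Step 3: Shortest path: 2 -> 6 -> 3
Total weight: 1 + 6 = 7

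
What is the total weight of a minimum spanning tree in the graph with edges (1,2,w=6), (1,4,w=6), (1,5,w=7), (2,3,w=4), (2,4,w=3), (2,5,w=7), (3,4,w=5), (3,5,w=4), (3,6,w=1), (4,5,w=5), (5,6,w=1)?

Apply Kruskal's algorithm (sort edges by weight, add if no cycle):

Sorted edges by weight:
  (3,6) w=1
  (5,6) w=1
  (2,4) w=3
  (2,3) w=4
  (3,5) w=4
  (3,4) w=5
  (4,5) w=5
  (1,2) w=6
  (1,4) w=6
  (1,5) w=7
  (2,5) w=7

Add edge (3,6) w=1 -- no cycle. Running total: 1
Add edge (5,6) w=1 -- no cycle. Running total: 2
Add edge (2,4) w=3 -- no cycle. Running total: 5
Add edge (2,3) w=4 -- no cycle. Running total: 9
Skip edge (3,5) w=4 -- would create cycle
Skip edge (3,4) w=5 -- would create cycle
Skip edge (4,5) w=5 -- would create cycle
Add edge (1,2) w=6 -- no cycle. Running total: 15

MST edges: (3,6,w=1), (5,6,w=1), (2,4,w=3), (2,3,w=4), (1,2,w=6)
Total MST weight: 1 + 1 + 3 + 4 + 6 = 15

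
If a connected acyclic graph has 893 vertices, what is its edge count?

A tree on n vertices always has exactly n - 1 edges.
For n = 893: edges = 893 - 1 = 892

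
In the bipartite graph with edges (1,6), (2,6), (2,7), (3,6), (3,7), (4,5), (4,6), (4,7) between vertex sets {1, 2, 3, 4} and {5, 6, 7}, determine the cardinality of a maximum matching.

Step 1: List the neighbors of each left vertex:
  1: 6
  2: 6, 7
  3: 6, 7
  4: 5, 6, 7

Step 2: Greedily match left vertices, then look for augmenting paths:
  Match 1 -- 6
  Match 2 -- 7
  Match 4 -- 5
  No augmenting path remains.

Step 3: Verify this is maximum:
  Matching size 3 = min(|L|, |R|) = min(4, 3), which is an upper bound, so this matching is maximum.

Maximum matching: {(1,6), (2,7), (4,5)}
Size: 3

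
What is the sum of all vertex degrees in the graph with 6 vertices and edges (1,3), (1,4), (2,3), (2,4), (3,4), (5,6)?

Step 1: Count edges incident to each vertex:
  deg(1) = 2 (neighbors: 3, 4)
  deg(2) = 2 (neighbors: 3, 4)
  deg(3) = 3 (neighbors: 1, 2, 4)
  deg(4) = 3 (neighbors: 1, 2, 3)
  deg(5) = 1 (neighbors: 6)
  deg(6) = 1 (neighbors: 5)

Step 2: Sum all degrees:
  2 + 2 + 3 + 3 + 1 + 1 = 12

Verification: sum of degrees = 2 * |E| = 2 * 6 = 12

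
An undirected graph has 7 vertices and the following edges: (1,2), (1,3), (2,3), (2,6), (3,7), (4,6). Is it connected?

Step 1: Build adjacency list from edges:
  1: 2, 3
  2: 1, 3, 6
  3: 1, 2, 7
  4: 6
  5: (none)
  6: 2, 4
  7: 3

Step 2: Run BFS/DFS from vertex 1:
  Visited: {1, 2, 3, 6, 7, 4}
  Reached 6 of 7 vertices

Step 3: Only 6 of 7 vertices reached. Graph is disconnected.
Connected components: {1, 2, 3, 4, 6, 7}, {5}
Answer: No, the graph is not connected (2 components).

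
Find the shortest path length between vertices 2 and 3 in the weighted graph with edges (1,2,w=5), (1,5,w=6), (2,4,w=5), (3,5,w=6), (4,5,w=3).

Step 1: Build adjacency list with weights:
  1: 2(w=5), 5(w=6)
  2: 1(w=5), 4(w=5)
  3: 5(w=6)
  4: 2(w=5), 5(w=3)
  5: 1(w=6), 3(w=6), 4(w=3)

Step 2: Apply Dijkstra's algorithm from vertex 2:
  Visit vertex 2 (distance=0)
    Update dist[1] = 5
    Update dist[4] = 5
  Visit vertex 1 (distance=5)
    Update dist[5] = 11
  Visit vertex 4 (distance=5)
    Update dist[5] = 8
  Visit vertex 5 (distance=8)
    Update dist[3] = 14
  Visit vertex 3 (distance=14)

Step 3: Shortest path: 2 -> 4 -> 5 -> 3
Total weight: 5 + 3 + 6 = 14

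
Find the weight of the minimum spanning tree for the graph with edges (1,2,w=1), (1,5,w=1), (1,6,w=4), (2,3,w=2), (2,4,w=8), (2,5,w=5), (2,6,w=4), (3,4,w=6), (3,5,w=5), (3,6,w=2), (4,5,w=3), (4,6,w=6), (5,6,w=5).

Apply Kruskal's algorithm (sort edges by weight, add if no cycle):

Sorted edges by weight:
  (1,5) w=1
  (1,2) w=1
  (2,3) w=2
  (3,6) w=2
  (4,5) w=3
  (1,6) w=4
  (2,6) w=4
  (2,5) w=5
  (3,5) w=5
  (5,6) w=5
  (3,4) w=6
  (4,6) w=6
  (2,4) w=8

Add edge (1,5) w=1 -- no cycle. Running total: 1
Add edge (1,2) w=1 -- no cycle. Running total: 2
Add edge (2,3) w=2 -- no cycle. Running total: 4
Add edge (3,6) w=2 -- no cycle. Running total: 6
Add edge (4,5) w=3 -- no cycle. Running total: 9

MST edges: (1,5,w=1), (1,2,w=1), (2,3,w=2), (3,6,w=2), (4,5,w=3)
Total MST weight: 1 + 1 + 2 + 2 + 3 = 9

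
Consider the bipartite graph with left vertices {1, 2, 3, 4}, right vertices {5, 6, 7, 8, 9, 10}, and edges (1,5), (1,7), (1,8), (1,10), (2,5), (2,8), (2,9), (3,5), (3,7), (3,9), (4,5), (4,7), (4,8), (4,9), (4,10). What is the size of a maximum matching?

Step 1: List the neighbors of each left vertex:
  1: 5, 7, 8, 10
  2: 5, 8, 9
  3: 5, 7, 9
  4: 5, 7, 8, 9, 10

Step 2: Greedily match left vertices, then look for augmenting paths:
  Match 1 -- 5
  Match 2 -- 8
  Match 3 -- 7
  Match 4 -- 9
  No augmenting path remains.

Step 3: Verify this is maximum:
  Matching size 4 = min(|L|, |R|) = min(4, 6), which is an upper bound, so this matching is maximum.

Maximum matching: {(1,5), (2,8), (3,7), (4,9)}
Size: 4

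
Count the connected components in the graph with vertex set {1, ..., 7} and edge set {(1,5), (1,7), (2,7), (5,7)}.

Step 1: Build adjacency list from edges:
  1: 5, 7
  2: 7
  3: (none)
  4: (none)
  5: 1, 7
  6: (none)
  7: 1, 2, 5

Step 2: Run BFS/DFS from vertex 1:
  Visited: {1, 5, 7, 2}
  Reached 4 of 7 vertices

Step 3: Only 4 of 7 vertices reached. Graph is disconnected.
Connected components: {1, 2, 5, 7}, {3}, {4}, {6}
Number of connected components: 4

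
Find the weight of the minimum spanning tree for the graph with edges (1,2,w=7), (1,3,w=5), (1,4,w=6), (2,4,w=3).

Apply Kruskal's algorithm (sort edges by weight, add if no cycle):

Sorted edges by weight:
  (2,4) w=3
  (1,3) w=5
  (1,4) w=6
  (1,2) w=7

Add edge (2,4) w=3 -- no cycle. Running total: 3
Add edge (1,3) w=5 -- no cycle. Running total: 8
Add edge (1,4) w=6 -- no cycle. Running total: 14

MST edges: (2,4,w=3), (1,3,w=5), (1,4,w=6)
Total MST weight: 3 + 5 + 6 = 14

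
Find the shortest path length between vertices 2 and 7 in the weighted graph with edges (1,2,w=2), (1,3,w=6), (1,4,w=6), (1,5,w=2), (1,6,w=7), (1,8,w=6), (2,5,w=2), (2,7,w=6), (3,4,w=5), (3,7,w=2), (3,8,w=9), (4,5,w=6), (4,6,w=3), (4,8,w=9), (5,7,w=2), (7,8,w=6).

Step 1: Build adjacency list with weights:
  1: 2(w=2), 3(w=6), 4(w=6), 5(w=2), 6(w=7), 8(w=6)
  2: 1(w=2), 5(w=2), 7(w=6)
  3: 1(w=6), 4(w=5), 7(w=2), 8(w=9)
  4: 1(w=6), 3(w=5), 5(w=6), 6(w=3), 8(w=9)
  5: 1(w=2), 2(w=2), 4(w=6), 7(w=2)
  6: 1(w=7), 4(w=3)
  7: 2(w=6), 3(w=2), 5(w=2), 8(w=6)
  8: 1(w=6), 3(w=9), 4(w=9), 7(w=6)

Step 2: Apply Dijkstra's algorithm from vertex 2:
  Visit vertex 2 (distance=0)
    Update dist[1] = 2
    Update dist[5] = 2
    Update dist[7] = 6
  Visit vertex 1 (distance=2)
    Update dist[3] = 8
    Update dist[4] = 8
    Update dist[6] = 9
    Update dist[8] = 8
  Visit vertex 5 (distance=2)
    Update dist[7] = 4
  Visit vertex 7 (distance=4)
    Update dist[3] = 6

Step 3: Shortest path: 2 -> 5 -> 7
Total weight: 2 + 2 = 4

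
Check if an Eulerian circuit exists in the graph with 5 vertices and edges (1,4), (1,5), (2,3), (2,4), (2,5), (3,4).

Step 1: Find the degree of each vertex:
  deg(1) = 2
  deg(2) = 3
  deg(3) = 2
  deg(4) = 3
  deg(5) = 2

Step 2: Count vertices with odd degree:
  Odd-degree vertices: 2, 4 (2 total)

Step 3: Apply Euler's theorem:
  - Eulerian circuit exists iff graph is connected and all vertices have even degree
  - Eulerian path exists iff graph is connected and has 0 or 2 odd-degree vertices

Graph is connected with exactly 2 odd-degree vertices (2, 4).
Eulerian path exists (starting and ending at the odd-degree vertices), but no Eulerian circuit.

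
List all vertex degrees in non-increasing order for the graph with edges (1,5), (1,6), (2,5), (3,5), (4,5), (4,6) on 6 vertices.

Step 1: Count edges incident to each vertex:
  deg(1) = 2 (neighbors: 5, 6)
  deg(2) = 1 (neighbors: 5)
  deg(3) = 1 (neighbors: 5)
  deg(4) = 2 (neighbors: 5, 6)
  deg(5) = 4 (neighbors: 1, 2, 3, 4)
  deg(6) = 2 (neighbors: 1, 4)

Step 2: Sort degrees in non-increasing order:
  Degrees: [2, 1, 1, 2, 4, 2] -> sorted: [4, 2, 2, 2, 1, 1]

Degree sequence: [4, 2, 2, 2, 1, 1]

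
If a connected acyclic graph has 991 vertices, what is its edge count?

A tree on n vertices always has exactly n - 1 edges.
For n = 991: edges = 991 - 1 = 990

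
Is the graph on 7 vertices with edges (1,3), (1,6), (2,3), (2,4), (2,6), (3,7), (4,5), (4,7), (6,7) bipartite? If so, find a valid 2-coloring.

Step 1: Attempt 2-coloring using BFS:
  Start at vertex 1, assign color 0
  Color vertex 3 with color 1 (neighbor of 1)
  Color vertex 6 with color 1 (neighbor of 1)
  Color vertex 2 with color 0 (neighbor of 3)
  Color vertex 7 with color 0 (neighbor of 3)
  Color vertex 4 with color 1 (neighbor of 2)
  Color vertex 5 with color 0 (neighbor of 4)

Step 2: 2-coloring succeeded. No conflicts found.
  Set A (color 0): {1, 2, 5, 7}
  Set B (color 1): {3, 4, 6}

The graph is bipartite with partition {1, 2, 5, 7}, {3, 4, 6}.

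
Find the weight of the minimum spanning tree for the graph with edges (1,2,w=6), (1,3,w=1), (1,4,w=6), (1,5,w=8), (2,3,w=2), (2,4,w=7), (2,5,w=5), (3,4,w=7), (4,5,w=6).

Apply Kruskal's algorithm (sort edges by weight, add if no cycle):

Sorted edges by weight:
  (1,3) w=1
  (2,3) w=2
  (2,5) w=5
  (1,4) w=6
  (1,2) w=6
  (4,5) w=6
  (2,4) w=7
  (3,4) w=7
  (1,5) w=8

Add edge (1,3) w=1 -- no cycle. Running total: 1
Add edge (2,3) w=2 -- no cycle. Running total: 3
Add edge (2,5) w=5 -- no cycle. Running total: 8
Add edge (1,4) w=6 -- no cycle. Running total: 14

MST edges: (1,3,w=1), (2,3,w=2), (2,5,w=5), (1,4,w=6)
Total MST weight: 1 + 2 + 5 + 6 = 14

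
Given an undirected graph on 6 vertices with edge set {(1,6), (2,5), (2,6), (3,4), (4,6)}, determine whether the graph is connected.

Step 1: Build adjacency list from edges:
  1: 6
  2: 5, 6
  3: 4
  4: 3, 6
  5: 2
  6: 1, 2, 4

Step 2: Run BFS/DFS from vertex 1:
  Visited: {1, 6, 2, 4, 5, 3}
  Reached 6 of 6 vertices

Step 3: All 6 vertices reached from vertex 1, so the graph is connected.
Answer: Yes, the graph is connected.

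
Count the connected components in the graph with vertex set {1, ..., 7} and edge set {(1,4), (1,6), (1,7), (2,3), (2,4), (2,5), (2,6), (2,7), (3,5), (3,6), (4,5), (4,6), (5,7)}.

Step 1: Build adjacency list from edges:
  1: 4, 6, 7
  2: 3, 4, 5, 6, 7
  3: 2, 5, 6
  4: 1, 2, 5, 6
  5: 2, 3, 4, 7
  6: 1, 2, 3, 4
  7: 1, 2, 5

Step 2: Run BFS/DFS from vertex 1:
  Visited: {1, 4, 6, 7, 2, 5, 3}
  Reached 7 of 7 vertices

Step 3: All 7 vertices reached from vertex 1, so the graph is connected.
Number of connected components: 1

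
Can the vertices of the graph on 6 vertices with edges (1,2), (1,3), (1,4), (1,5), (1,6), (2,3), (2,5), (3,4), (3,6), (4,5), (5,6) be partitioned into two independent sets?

Step 1: Attempt 2-coloring using BFS:
  Start at vertex 1, assign color 0
  Color vertex 2 with color 1 (neighbor of 1)
  Color vertex 3 with color 1 (neighbor of 1)
  Color vertex 4 with color 1 (neighbor of 1)
  Color vertex 5 with color 1 (neighbor of 1)
  Color vertex 6 with color 1 (neighbor of 1)

Step 2: Conflict found! Vertices 2 and 3 are adjacent but have the same color.
This means the graph contains an odd cycle.

The graph is NOT bipartite.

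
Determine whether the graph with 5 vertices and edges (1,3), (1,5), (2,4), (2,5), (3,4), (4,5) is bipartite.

Step 1: Attempt 2-coloring using BFS:
  Start at vertex 1, assign color 0
  Color vertex 3 with color 1 (neighbor of 1)
  Color vertex 5 with color 1 (neighbor of 1)
  Color vertex 4 with color 0 (neighbor of 3)
  Color vertex 2 with color 0 (neighbor of 5)

Step 2: Conflict found! Vertices 4 and 2 are adjacent but have the same color.
This means the graph contains an odd cycle.

The graph is NOT bipartite.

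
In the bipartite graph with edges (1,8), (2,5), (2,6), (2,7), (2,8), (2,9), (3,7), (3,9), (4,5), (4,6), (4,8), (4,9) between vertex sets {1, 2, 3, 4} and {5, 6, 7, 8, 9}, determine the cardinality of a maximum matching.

Step 1: List the neighbors of each left vertex:
  1: 8
  2: 5, 6, 7, 8, 9
  3: 7, 9
  4: 5, 6, 8, 9

Step 2: Greedily match left vertices, then look for augmenting paths:
  Match 1 -- 8
  Match 2 -- 5
  Match 3 -- 7
  Match 4 -- 6
  No augmenting path remains.

Step 3: Verify this is maximum:
  Matching size 4 = min(|L|, |R|) = min(4, 5), which is an upper bound, so this matching is maximum.

Maximum matching: {(1,8), (2,5), (3,7), (4,6)}
Size: 4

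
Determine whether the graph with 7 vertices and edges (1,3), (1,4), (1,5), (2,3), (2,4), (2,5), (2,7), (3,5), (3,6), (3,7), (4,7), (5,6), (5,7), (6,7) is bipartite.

Step 1: Attempt 2-coloring using BFS:
  Start at vertex 1, assign color 0
  Color vertex 3 with color 1 (neighbor of 1)
  Color vertex 4 with color 1 (neighbor of 1)
  Color vertex 5 with color 1 (neighbor of 1)
  Color vertex 2 with color 0 (neighbor of 3)

Step 2: Conflict found! Vertices 3 and 5 are adjacent but have the same color.
This means the graph contains an odd cycle.

The graph is NOT bipartite.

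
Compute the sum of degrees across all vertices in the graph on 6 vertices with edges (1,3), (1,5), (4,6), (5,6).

Step 1: Count edges incident to each vertex:
  deg(1) = 2 (neighbors: 3, 5)
  deg(2) = 0 (neighbors: none)
  deg(3) = 1 (neighbors: 1)
  deg(4) = 1 (neighbors: 6)
  deg(5) = 2 (neighbors: 1, 6)
  deg(6) = 2 (neighbors: 4, 5)

Step 2: Sum all degrees:
  2 + 0 + 1 + 1 + 2 + 2 = 8

Verification: sum of degrees = 2 * |E| = 2 * 4 = 8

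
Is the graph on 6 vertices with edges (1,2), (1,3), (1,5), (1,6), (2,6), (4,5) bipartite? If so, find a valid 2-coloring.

Step 1: Attempt 2-coloring using BFS:
  Start at vertex 1, assign color 0
  Color vertex 2 with color 1 (neighbor of 1)
  Color vertex 3 with color 1 (neighbor of 1)
  Color vertex 5 with color 1 (neighbor of 1)
  Color vertex 6 with color 1 (neighbor of 1)

Step 2: Conflict found! Vertices 2 and 6 are adjacent but have the same color.
This means the graph contains an odd cycle.

The graph is NOT bipartite.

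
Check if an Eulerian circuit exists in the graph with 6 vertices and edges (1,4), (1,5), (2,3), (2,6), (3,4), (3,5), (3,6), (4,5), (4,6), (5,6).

Step 1: Find the degree of each vertex:
  deg(1) = 2
  deg(2) = 2
  deg(3) = 4
  deg(4) = 4
  deg(5) = 4
  deg(6) = 4

Step 2: Count vertices with odd degree:
  All vertices have even degree (0 odd-degree vertices)

Step 3: Apply Euler's theorem:
  - Eulerian circuit exists iff graph is connected and all vertices have even degree
  - Eulerian path exists iff graph is connected and has 0 or 2 odd-degree vertices

Graph is connected with 0 odd-degree vertices.
Both Eulerian circuit and Eulerian path exist.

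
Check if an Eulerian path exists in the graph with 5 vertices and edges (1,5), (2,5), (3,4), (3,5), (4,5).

Step 1: Find the degree of each vertex:
  deg(1) = 1
  deg(2) = 1
  deg(3) = 2
  deg(4) = 2
  deg(5) = 4

Step 2: Count vertices with odd degree:
  Odd-degree vertices: 1, 2 (2 total)

Step 3: Apply Euler's theorem:
  - Eulerian circuit exists iff graph is connected and all vertices have even degree
  - Eulerian path exists iff graph is connected and has 0 or 2 odd-degree vertices

Graph is connected with exactly 2 odd-degree vertices (1, 2).
Eulerian path exists (starting and ending at the odd-degree vertices), but no Eulerian circuit.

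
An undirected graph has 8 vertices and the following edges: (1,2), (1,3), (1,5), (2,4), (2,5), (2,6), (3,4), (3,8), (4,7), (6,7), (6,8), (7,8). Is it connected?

Step 1: Build adjacency list from edges:
  1: 2, 3, 5
  2: 1, 4, 5, 6
  3: 1, 4, 8
  4: 2, 3, 7
  5: 1, 2
  6: 2, 7, 8
  7: 4, 6, 8
  8: 3, 6, 7

Step 2: Run BFS/DFS from vertex 1:
  Visited: {1, 2, 3, 5, 4, 6, 8, 7}
  Reached 8 of 8 vertices

Step 3: All 8 vertices reached from vertex 1, so the graph is connected.
Answer: Yes, the graph is connected.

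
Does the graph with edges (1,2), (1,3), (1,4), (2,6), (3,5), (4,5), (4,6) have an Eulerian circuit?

Step 1: Find the degree of each vertex:
  deg(1) = 3
  deg(2) = 2
  deg(3) = 2
  deg(4) = 3
  deg(5) = 2
  deg(6) = 2

Step 2: Count vertices with odd degree:
  Odd-degree vertices: 1, 4 (2 total)

Step 3: Apply Euler's theorem:
  - Eulerian circuit exists iff graph is connected and all vertices have even degree
  - Eulerian path exists iff graph is connected and has 0 or 2 odd-degree vertices

Graph is connected with exactly 2 odd-degree vertices (1, 4).
Eulerian path exists (starting and ending at the odd-degree vertices), but no Eulerian circuit.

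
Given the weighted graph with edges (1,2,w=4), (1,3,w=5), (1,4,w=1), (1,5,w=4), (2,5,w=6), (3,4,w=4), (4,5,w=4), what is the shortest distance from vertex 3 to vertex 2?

Step 1: Build adjacency list with weights:
  1: 2(w=4), 3(w=5), 4(w=1), 5(w=4)
  2: 1(w=4), 5(w=6)
  3: 1(w=5), 4(w=4)
  4: 1(w=1), 3(w=4), 5(w=4)
  5: 1(w=4), 2(w=6), 4(w=4)

Step 2: Apply Dijkstra's algorithm from vertex 3:
  Visit vertex 3 (distance=0)
    Update dist[1] = 5
    Update dist[4] = 4
  Visit vertex 4 (distance=4)
    Update dist[5] = 8
  Visit vertex 1 (distance=5)
    Update dist[2] = 9
  Visit vertex 5 (distance=8)
  Visit vertex 2 (distance=9)

Step 3: Shortest path: 3 -> 1 -> 2
Total weight: 5 + 4 = 9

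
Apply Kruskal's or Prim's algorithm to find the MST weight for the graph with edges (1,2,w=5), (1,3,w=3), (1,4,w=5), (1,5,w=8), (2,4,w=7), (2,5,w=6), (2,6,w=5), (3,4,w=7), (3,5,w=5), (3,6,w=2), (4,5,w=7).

Apply Kruskal's algorithm (sort edges by weight, add if no cycle):

Sorted edges by weight:
  (3,6) w=2
  (1,3) w=3
  (1,2) w=5
  (1,4) w=5
  (2,6) w=5
  (3,5) w=5
  (2,5) w=6
  (2,4) w=7
  (3,4) w=7
  (4,5) w=7
  (1,5) w=8

Add edge (3,6) w=2 -- no cycle. Running total: 2
Add edge (1,3) w=3 -- no cycle. Running total: 5
Add edge (1,2) w=5 -- no cycle. Running total: 10
Add edge (1,4) w=5 -- no cycle. Running total: 15
Skip edge (2,6) w=5 -- would create cycle
Add edge (3,5) w=5 -- no cycle. Running total: 20

MST edges: (3,6,w=2), (1,3,w=3), (1,2,w=5), (1,4,w=5), (3,5,w=5)
Total MST weight: 2 + 3 + 5 + 5 + 5 = 20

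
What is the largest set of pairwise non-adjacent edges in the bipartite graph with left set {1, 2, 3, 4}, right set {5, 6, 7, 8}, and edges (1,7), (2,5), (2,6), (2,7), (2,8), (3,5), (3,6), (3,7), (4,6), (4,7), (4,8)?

Step 1: List the neighbors of each left vertex:
  1: 7
  2: 5, 6, 7, 8
  3: 5, 6, 7
  4: 6, 7, 8

Step 2: Greedily match left vertices, then look for augmenting paths:
  Match 1 -- 7
  Match 2 -- 5
  Match 3 -- 6
  Match 4 -- 8
  No augmenting path remains.

Step 3: Verify this is maximum:
  Matching size 4 = min(|L|, |R|) = min(4, 4), which is an upper bound, so this matching is maximum.

Maximum matching: {(1,7), (2,5), (3,6), (4,8)}
Size: 4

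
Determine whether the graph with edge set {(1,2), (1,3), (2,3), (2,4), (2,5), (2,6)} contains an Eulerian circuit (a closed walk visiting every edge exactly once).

Step 1: Find the degree of each vertex:
  deg(1) = 2
  deg(2) = 5
  deg(3) = 2
  deg(4) = 1
  deg(5) = 1
  deg(6) = 1

Step 2: Count vertices with odd degree:
  Odd-degree vertices: 2, 4, 5, 6 (4 total)

Step 3: Apply Euler's theorem:
  - Eulerian circuit exists iff graph is connected and all vertices have even degree
  - Eulerian path exists iff graph is connected and has 0 or 2 odd-degree vertices

Graph has 4 odd-degree vertices (need 0 or 2).
Neither Eulerian path nor Eulerian circuit exists.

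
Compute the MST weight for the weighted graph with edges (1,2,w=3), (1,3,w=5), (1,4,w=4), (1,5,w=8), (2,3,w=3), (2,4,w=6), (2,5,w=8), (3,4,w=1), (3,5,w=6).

Apply Kruskal's algorithm (sort edges by weight, add if no cycle):

Sorted edges by weight:
  (3,4) w=1
  (1,2) w=3
  (2,3) w=3
  (1,4) w=4
  (1,3) w=5
  (2,4) w=6
  (3,5) w=6
  (1,5) w=8
  (2,5) w=8

Add edge (3,4) w=1 -- no cycle. Running total: 1
Add edge (1,2) w=3 -- no cycle. Running total: 4
Add edge (2,3) w=3 -- no cycle. Running total: 7
Skip edge (1,4) w=4 -- would create cycle
Skip edge (1,3) w=5 -- would create cycle
Skip edge (2,4) w=6 -- would create cycle
Add edge (3,5) w=6 -- no cycle. Running total: 13

MST edges: (3,4,w=1), (1,2,w=3), (2,3,w=3), (3,5,w=6)
Total MST weight: 1 + 3 + 3 + 6 = 13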